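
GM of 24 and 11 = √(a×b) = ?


GM = √(24×11) = √264 = 16.2481

GM = 16.2481


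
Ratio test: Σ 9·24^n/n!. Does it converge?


aₙ = 9·24^n/n!
a_{n+1}/aₙ = 24^(n+1)/(n+1)! × n!/24^n  (constant 9 cancels)
= 24/(n+1)
L = lim(n→∞) 24/(n+1) = 0
L < 1 → series CONVERGES

Converges (ratio test: L = 0 < 1)


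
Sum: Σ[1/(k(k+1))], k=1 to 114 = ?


1/(k(k+1)) = 1/k - 1/(k+1) (partial fractions)
Telescoping: Σ = 1 - 1/115 = 114/115

Sum = 114/115


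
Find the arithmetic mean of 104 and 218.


AM = (104 + 218)/2 = 322/2 = 161

AM = 161


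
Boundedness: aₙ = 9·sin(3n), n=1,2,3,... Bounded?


For all n, -1 ≤ sin(3n) ≤ 1, so -9 ≤ 9·sin(3n) ≤ 9
Lower bound: -9, Upper bound: 9
The sequence IS bounded

Bounded (-9 ≤ aₙ ≤ 9)


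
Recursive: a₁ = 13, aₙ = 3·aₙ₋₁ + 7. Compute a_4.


Computing step by step:
a_1 = 13
a_2 = 46
a_3 = 145
a_4 = 442


a_4 = 442


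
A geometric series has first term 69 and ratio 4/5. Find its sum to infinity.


S∞ = a₁/(1-r) = 69/(1 - 4/5)
= 69/(1/5)
= 345

S∞ = 345


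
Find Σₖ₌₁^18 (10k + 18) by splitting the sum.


Σ(10k+18) = 10·Σk + 18·n
= 10·171 + 18·18
= 1710 + 324 = 2034

Σ = 2034


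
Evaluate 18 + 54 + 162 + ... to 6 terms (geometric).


Sₙ = 18×(3^6 - 1)/(3 - 1)
= 18×(729 - 1)/2
= 18×728/2
= 6552

S_6 = 6552


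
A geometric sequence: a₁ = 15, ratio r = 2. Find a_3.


aₙ = a₁·r^(n-1)
= 15×2^2
= 15×4
= 60

a_3 = 60


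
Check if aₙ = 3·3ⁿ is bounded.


aₙ = 3·3ⁿ → as n→∞, aₙ→∞ (since base 3 > 1)
No finite upper bound exists
The sequence is UNBOUNDED

Unbounded (aₙ → ∞ as n → ∞)


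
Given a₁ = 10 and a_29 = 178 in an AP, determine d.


d = (aₙ - a₁)/(n-1)
= (178 - 10)/(29-1)
= 168/28 = 6

d = 6


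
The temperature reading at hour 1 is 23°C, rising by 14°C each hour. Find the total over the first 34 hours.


aₙ = 23 + (34-1)×14 = 485
Sₙ = n(a₁+aₙ)/2 = 34×(23+485)/2
= 34×508/2 = 8636

S_34 = 8636


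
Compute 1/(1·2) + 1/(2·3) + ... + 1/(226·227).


1/(k(k+1)) = 1/k - 1/(k+1) (partial fractions)
Telescoping: Σ = 1 - 1/227 = 226/227

Sum = 226/227


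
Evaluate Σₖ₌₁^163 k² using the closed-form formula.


n = 163
n(n+1)(2n+1)/6 = 163×164×327/6
= 8741364/6 = 1456894

Σk² = 1456894


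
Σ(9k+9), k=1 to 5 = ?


Σ(9k+9) = 9·Σk + 9·n
= 9·15 + 9·5
= 135 + 45 = 180

Σ = 180


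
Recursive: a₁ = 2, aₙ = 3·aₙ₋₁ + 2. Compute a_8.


Computing step by step:
a_1 = 2
a_2 = 8
a_3 = 26
a_4 = 80
a_5 = 242
a_6 = 728
a_7 = 2186
a_8 = 6560


a_8 = 6560


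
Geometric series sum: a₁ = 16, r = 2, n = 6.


Sₙ = 16×(2^6 - 1)/(2 - 1)
= 16×(64 - 1)/1
= 16×63/1
= 1008

S_6 = 1008


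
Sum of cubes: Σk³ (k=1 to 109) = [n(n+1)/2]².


n(n+1)/2 = 109×110/2 = 5995
Σk³ = 5995² = 35940025

Σk³ = 35940025


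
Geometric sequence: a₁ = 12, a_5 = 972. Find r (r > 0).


r^(n-1) = aₙ/a₁
r^4 = 972/12 = 81
r = 81^(1/4)
= ±3; taking r > 0 gives r = 3

r = 3


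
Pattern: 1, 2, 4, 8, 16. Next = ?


Pattern: geometric (r=2)
Terms: 1, 2, 4, 8, 16
Next term = 32

Next term = 32


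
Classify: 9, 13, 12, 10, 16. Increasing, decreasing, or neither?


Differences: 4, -1, -2, 6
Difference at position 1 is +4 (> 0) but position 2 is -1 (< 0) — sequence both rises and falls
→ NOT monotonic

Not monotonic


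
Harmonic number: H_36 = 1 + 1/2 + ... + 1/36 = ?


H_36 = 1/1 + 1/2 + 1/3 + ... + 1/36
= 54801925434709/13127595717600
≈ 4.1746

H_36 = 54801925434709/13127595717600 ≈ 4.1746


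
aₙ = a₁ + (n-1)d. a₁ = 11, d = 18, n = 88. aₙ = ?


aₙ = a₁ + (n-1)d
= 11 + (88-1)×18
= 11 + 1566
= 1577

a_88 = 1577


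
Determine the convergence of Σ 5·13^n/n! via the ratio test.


aₙ = 5·13^n/n!
a_{n+1}/aₙ = 13^(n+1)/(n+1)! × n!/13^n  (constant 5 cancels)
= 13/(n+1)
L = lim(n→∞) 13/(n+1) = 0
L < 1 → series CONVERGES

Converges (ratio test: L = 0 < 1)


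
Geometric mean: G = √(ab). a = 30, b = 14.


GM = √(30×14) = √420 = 20.4939

GM = 20.4939


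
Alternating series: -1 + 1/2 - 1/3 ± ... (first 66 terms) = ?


S = -1 + 1/2 - 1/3 + 1/4 - 1/5 + 1/6 - 1/7 + 1/8 ± ...
= -0.6856
(Full series converges to -ln(2) ≈ -0.6931)

S_66 = -0.6856


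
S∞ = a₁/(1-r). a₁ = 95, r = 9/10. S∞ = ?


S∞ = a₁/(1-r) = 95/(1 - 9/10)
= 95/(1/10)
= 950

S∞ = 950


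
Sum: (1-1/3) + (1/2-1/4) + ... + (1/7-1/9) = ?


Telescoping with gap 2: two head and two tail terms survive.
= (1 + 1/2) - (1/8 + 1/9)
= 3/2 - 1/8 - 1/9 = 91/72

Sum = 91/72


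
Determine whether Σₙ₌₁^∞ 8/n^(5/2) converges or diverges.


p-series test: Σ c/n^p converges if p > 1, diverges if p ≤ 1 (constant c > 0 doesn't affect convergence).
p = 5/2
5/2 > 1 → CONVERGES

Converges (p = 5/2 > 1)


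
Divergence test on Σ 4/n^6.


lim(n→∞) 4/n^6 = 0
lim aₙ = 0 → nth-term test is INCONCLUSIVE
(Need other tests; this is actually a convergent p-series with p=6 > 1)

Inconclusive (lim aₙ = 0; need another test)


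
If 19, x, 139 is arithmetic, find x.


AM = (19 + 139)/2 = 158/2 = 79

AM = 79


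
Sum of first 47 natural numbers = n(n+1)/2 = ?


n(n+1)/2 = 47×48/2 = 2256/2 = 1128

Σk = 1128


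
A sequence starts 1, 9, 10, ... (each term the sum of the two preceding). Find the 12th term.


Computing iteratively: 1, 9, 10, 19, 29, 48, 77, 125, 202, 327, 529, 856
a_12 = 856

a_12 = 856


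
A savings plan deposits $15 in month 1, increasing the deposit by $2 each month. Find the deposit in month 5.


aₙ = a₁ + (n-1)d
= 15 + (5-1)×2
= 15 + 8
= 23

a_5 = 23


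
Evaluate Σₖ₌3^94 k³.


Σₖ₌3^94 k³ = [94·95/2]² − [2·3/2]²
= 19936225 − 9 = 19936216

Σk³ = 19936216


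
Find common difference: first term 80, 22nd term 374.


d = (aₙ - a₁)/(n-1)
= (374 - 80)/(22-1)
= 294/21 = 14

d = 14


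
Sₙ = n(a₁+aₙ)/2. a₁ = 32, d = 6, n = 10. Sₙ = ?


aₙ = 32 + (10-1)×6 = 86
Sₙ = n(a₁+aₙ)/2 = 10×(32+86)/2
= 10×118/2 = 590

S_10 = 590


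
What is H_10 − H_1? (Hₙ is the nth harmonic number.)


Σₖ₌2^10 1/k = 1/2 + 1/3 + 1/4 + 1/5 + 1/6 + 1/7 + 1/8 + 1/9 + 1/10
= 4861/2520
≈ 1.929

Sum = 4861/2520 ≈ 1.929


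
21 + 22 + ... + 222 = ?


Σₖ₌21^222 k = Σₖ₌₁^222 k − Σₖ₌₁^20 k
= 222·223/2 − 20·21/2
= 24753 − 210 = 24543

Σk = 24543


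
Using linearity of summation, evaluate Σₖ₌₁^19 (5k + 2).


Σ(5k+2) = 5·Σk + 2·n
= 5·190 + 2·19
= 950 + 38 = 988

Σ = 988


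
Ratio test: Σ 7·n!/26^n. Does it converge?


aₙ = 7·n!/26^n
a_{n+1}/aₙ = (n+1)!/26^(n+1) × 26^n/n!  (constant 7 cancels)
= (n+1)/26
L = lim(n→∞) (n+1)/26 = ∞
L > 1 → series DIVERGES

Diverges (ratio test: L = ∞ > 1)


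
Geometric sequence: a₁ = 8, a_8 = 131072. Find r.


r^(n-1) = aₙ/a₁
r^7 = 131072/8 = 16384
r = 16384^(1/7)
= 4

r = 4


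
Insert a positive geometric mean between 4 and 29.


GM = √(4×29) = √116 = 10.7703

GM = 10.7703


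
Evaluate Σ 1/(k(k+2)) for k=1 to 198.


1/(k(k+2)) = (1/2)·(1/k - 1/(k+2)) (partial fractions)
Telescoping: Σ = (1/2)·(1 + 1/2 - 1/199 - 1/200) = 59301/79600

Sum = 59301/79600


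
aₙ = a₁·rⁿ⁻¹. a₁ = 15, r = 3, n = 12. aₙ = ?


aₙ = a₁·r^(n-1)
= 15×3^11
= 15×177147
= 2657205

a_12 = 2657205


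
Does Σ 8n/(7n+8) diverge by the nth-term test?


lim(n→∞) 8n/(7n+8) = 8/7 = 8/7  (divide numerator and denominator by n)
lim aₙ = 8/7 ≠ 0 → series DIVERGES

Diverges (lim aₙ = 8/7 ≠ 0)


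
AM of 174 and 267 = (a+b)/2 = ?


AM = (174 + 267)/2 = 441/2 = 220.5

AM = 220.5


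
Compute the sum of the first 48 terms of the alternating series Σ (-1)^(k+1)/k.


S = 1 - 1/2 + 1/3 - 1/4 + 1/5 - 1/6 + 1/7 - 1/8 ± ...
= 0.6828
(Full series converges to +ln(2) ≈ +0.6931)

S_48 = 0.6828


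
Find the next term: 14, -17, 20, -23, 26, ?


Pattern: alternating sign, magnitude arithmetic (d=3)
Terms: 14, -17, 20, -23, 26
Next term = -29

Next term = -29


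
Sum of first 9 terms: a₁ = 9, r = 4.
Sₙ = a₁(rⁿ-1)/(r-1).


Sₙ = 9×(4^9 - 1)/(4 - 1)
= 9×(262144 - 1)/3
= 9×262143/3
= 786429

S_9 = 786429


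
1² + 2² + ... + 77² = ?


n = 77
n(n+1)(2n+1)/6 = 77×78×155/6
= 930930/6 = 155155

Σk² = 155155


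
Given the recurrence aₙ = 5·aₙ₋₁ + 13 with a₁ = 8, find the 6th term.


Computing step by step:
a_1 = 8
a_2 = 53
a_3 = 278
a_4 = 1403
a_5 = 7028
a_6 = 35153


a_6 = 35153


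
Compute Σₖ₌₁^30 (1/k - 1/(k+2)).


Telescoping with gap 2: two head and two tail terms survive.
= (1 + 1/2) - (1/31 + 1/32)
= 3/2 - 1/31 - 1/32 = 1425/992

Sum = 1425/992


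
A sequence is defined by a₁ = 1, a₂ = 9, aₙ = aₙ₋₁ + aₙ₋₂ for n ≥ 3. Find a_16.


Computing iteratively: 1, 9, 10, 19, 29, 48, 77, 125, 202, 327, 529, 856, ...
a_16 = 5867

a_16 = 5867


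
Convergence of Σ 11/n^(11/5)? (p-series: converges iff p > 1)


p-series test: Σ c/n^p converges if p > 1, diverges if p ≤ 1 (constant c > 0 doesn't affect convergence).
p = 11/5
11/5 > 1 → CONVERGES

Converges (p = 11/5 > 1)


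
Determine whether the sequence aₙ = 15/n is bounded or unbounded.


a₁ = 15, a₂ = 15/2, a₃ = 15/3, ...
0 < aₙ ≤ 15 for all n ≥ 1
Lower bound: 0, Upper bound: 15
The sequence IS bounded

Bounded (0 < aₙ ≤ 15)


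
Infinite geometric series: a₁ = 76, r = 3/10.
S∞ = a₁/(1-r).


S∞ = a₁/(1-r) = 76/(1 - 3/10)
= 76/(7/10)
= 760/7

S∞ = 760/7


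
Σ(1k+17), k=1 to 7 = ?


Σ(1k+17) = 1·Σk + 17·n
= 1·28 + 17·7
= 28 + 119 = 147

Σ = 147


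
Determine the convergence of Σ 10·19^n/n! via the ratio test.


aₙ = 10·19^n/n!
a_{n+1}/aₙ = 19^(n+1)/(n+1)! × n!/19^n  (constant 10 cancels)
= 19/(n+1)
L = lim(n→∞) 19/(n+1) = 0
L < 1 → series CONVERGES

Converges (ratio test: L = 0 < 1)


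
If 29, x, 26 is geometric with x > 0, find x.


GM = √(29×26) = √754 = 27.4591

GM = 27.4591


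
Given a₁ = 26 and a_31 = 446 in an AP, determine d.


d = (aₙ - a₁)/(n-1)
= (446 - 26)/(31-1)
= 420/30 = 14

d = 14


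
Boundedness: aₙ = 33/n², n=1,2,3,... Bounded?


a₁ = 33, a₂ = 33/4, a₃ = 33/9, ...
0 < aₙ ≤ 33 for all n ≥ 1
The sequence IS bounded

Bounded (0 < aₙ ≤ 33)


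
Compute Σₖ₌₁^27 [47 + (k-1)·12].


aₙ = 47 + (27-1)×12 = 359
Sₙ = n(a₁+aₙ)/2 = 27×(47+359)/2
= 27×406/2 = 5481

S_27 = 5481


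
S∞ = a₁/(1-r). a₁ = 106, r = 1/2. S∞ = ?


S∞ = a₁/(1-r) = 106/(1 - 1/2)
= 106/(1/2)
= 212

S∞ = 212


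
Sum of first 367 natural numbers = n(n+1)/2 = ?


n(n+1)/2 = 367×368/2 = 135056/2 = 67528

Σk = 67528


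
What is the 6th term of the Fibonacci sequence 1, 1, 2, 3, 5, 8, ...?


Fibonacci sequence: 1, 1, 2, 3, 5, 8
F(6) = 8

F(6) = 8


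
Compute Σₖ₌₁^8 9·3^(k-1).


Sₙ = 9×(3^8 - 1)/(3 - 1)
= 9×(6561 - 1)/2
= 9×6560/2
= 29520

S_8 = 29520


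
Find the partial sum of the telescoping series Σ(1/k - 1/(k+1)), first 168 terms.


Telescoping: adjacent terms cancel.
= 1/1 - 1/169
= 1 - 1/169 = 168/169

Sum = 168/169


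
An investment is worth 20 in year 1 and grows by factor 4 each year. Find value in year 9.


aₙ = a₁·r^(n-1)
= 20×4^8
= 20×65536
= 1310720

a_9 = 1310720


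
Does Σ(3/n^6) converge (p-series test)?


p-series test: Σ c/n^p converges if p > 1, diverges if p ≤ 1 (constant c > 0 doesn't affect convergence).
p = 6
6 > 1 → CONVERGES

Converges (p = 6 > 1)


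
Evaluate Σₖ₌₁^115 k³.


n(n+1)/2 = 115×116/2 = 6670
Σk³ = 6670² = 44488900

Σk³ = 44488900


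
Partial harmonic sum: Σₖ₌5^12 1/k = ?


Σₖ₌5^12 1/k = 1/5 + 1/6 + 1/7 + 1/8 + 1/9 + 1/10 + 1/11 + 1/12
= 28271/27720
≈ 1.0199

Sum = 28271/27720 ≈ 1.0199


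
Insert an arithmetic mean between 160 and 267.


AM = (160 + 267)/2 = 427/2 = 213.5

AM = 213.5


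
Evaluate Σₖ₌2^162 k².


Σₖ₌2^162 k² = Σₖ₌₁^162 k² − Σₖ₌₁^1 k²
= 162·163·325/6 − 1·2·3/6
= 1430325 − 1 = 1430324

Σk² = 1430324


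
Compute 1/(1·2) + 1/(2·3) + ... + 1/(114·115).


1/(k(k+1)) = 1/k - 1/(k+1) (partial fractions)
Telescoping: Σ = 1 - 1/115 = 114/115

Sum = 114/115


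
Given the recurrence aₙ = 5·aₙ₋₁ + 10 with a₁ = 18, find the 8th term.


Computing step by step:
a_1 = 18
a_2 = 100
a_3 = 510
a_4 = 2560
a_5 = 12810
a_6 = 64060
a_7 = 320310
a_8 = 1601560


a_8 = 1601560


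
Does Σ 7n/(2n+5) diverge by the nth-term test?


lim(n→∞) 7n/(2n+5) = 7/2 = 7/2  (divide numerator and denominator by n)
lim aₙ = 7/2 ≠ 0 → series DIVERGES

Diverges (lim aₙ = 7/2 ≠ 0)


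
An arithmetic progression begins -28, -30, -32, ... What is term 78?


aₙ = a₁ + (n-1)d
= -28 + (78-1)×-2
= -28 - 154
= -182

a_78 = -182


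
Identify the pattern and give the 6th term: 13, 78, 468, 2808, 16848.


Pattern: geometric (r=6)
Terms: 13, 78, 468, 2808, 16848
Next term = 101088

Next term = 101088


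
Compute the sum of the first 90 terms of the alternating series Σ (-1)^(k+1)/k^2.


S = 1 - 1/4 + 1/9 - 1/16 + 1/25 - 1/36 + 1/49 - 1/64 ± ...
= 0.8224
(Full series converges to +π²/12 ≈ +0.8225)

S_90 = 0.8224


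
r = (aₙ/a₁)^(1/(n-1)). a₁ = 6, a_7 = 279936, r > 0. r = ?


r^(n-1) = aₙ/a₁
r^6 = 279936/6 = 46656
r = 46656^(1/6)
= ±6; taking r > 0 gives r = 6

r = 6


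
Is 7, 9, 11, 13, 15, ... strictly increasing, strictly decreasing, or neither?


Differences: 2, 2, 2, 2
All differences > 0 → strictly INCREASING

Monotonically increasing


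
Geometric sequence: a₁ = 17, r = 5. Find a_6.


aₙ = a₁·r^(n-1)
= 17×5^5
= 17×3125
= 53125

a_6 = 53125


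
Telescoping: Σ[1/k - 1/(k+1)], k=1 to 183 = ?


Telescoping: adjacent terms cancel.
= 1/1 - 1/184
= 1 - 1/184 = 183/184

Sum = 183/184


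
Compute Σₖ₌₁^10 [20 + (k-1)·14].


aₙ = 20 + (10-1)×14 = 146
Sₙ = n(a₁+aₙ)/2 = 10×(20+146)/2
= 10×166/2 = 830

S_10 = 830


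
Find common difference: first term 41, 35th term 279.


d = (aₙ - a₁)/(n-1)
= (279 - 41)/(35-1)
= 238/34 = 7

d = 7


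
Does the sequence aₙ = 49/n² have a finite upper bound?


a₁ = 49, a₂ = 49/4, a₃ = 49/9, ...
0 < aₙ ≤ 49 for all n ≥ 1
The sequence IS bounded

Bounded (0 < aₙ ≤ 49)


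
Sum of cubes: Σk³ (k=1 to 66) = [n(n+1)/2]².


n(n+1)/2 = 66×67/2 = 2211
Σk³ = 2211² = 4888521

Σk³ = 4888521


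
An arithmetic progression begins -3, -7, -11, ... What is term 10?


aₙ = a₁ + (n-1)d
= -3 + (10-1)×-4
= -3 - 36
= -39

a_10 = -39


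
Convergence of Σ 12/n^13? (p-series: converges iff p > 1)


p-series test: Σ c/n^p converges if p > 1, diverges if p ≤ 1 (constant c > 0 doesn't affect convergence).
p = 13
13 > 1 → CONVERGES

Converges (p = 13 > 1)


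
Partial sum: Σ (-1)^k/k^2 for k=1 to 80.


S = -1 + 1/4 - 1/9 + 1/16 - 1/25 + 1/36 - 1/49 + 1/64 ± ...
= -0.8224
(Full series converges to -π²/12 ≈ -0.8225)

S_80 = -0.8224


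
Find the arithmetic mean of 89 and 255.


AM = (89 + 255)/2 = 344/2 = 172

AM = 172


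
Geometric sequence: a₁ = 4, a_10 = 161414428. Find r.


r^(n-1) = aₙ/a₁
r^9 = 161414428/4 = 40353607
r = 40353607^(1/9)
= 7

r = 7


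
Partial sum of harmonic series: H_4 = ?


H_4 = 1/1 + 1/2 + 1/3 + 1/4
= 25/12
≈ 2.0833

H_4 = 25/12 ≈ 2.0833


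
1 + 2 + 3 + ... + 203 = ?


n(n+1)/2 = 203×204/2 = 41412/2 = 20706

Σk = 20706


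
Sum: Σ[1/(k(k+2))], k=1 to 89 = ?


1/(k(k+2)) = (1/2)·(1/k - 1/(k+2)) (partial fractions)
Telescoping: Σ = (1/2)·(1 + 1/2 - 1/90 - 1/91) = 3026/4095

Sum = 3026/4095


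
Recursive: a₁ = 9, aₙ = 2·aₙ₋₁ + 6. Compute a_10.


Computing step by step:
a_1 = 9
a_2 = 24
a_3 = 54
a_4 = 114
a_5 = 234
a_6 = 474
a_7 = 954
a_8 = 1914
a_9 = 3834
a_10 = 7674


a_10 = 7674


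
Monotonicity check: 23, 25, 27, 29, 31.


Differences: 2, 2, 2, 2
All differences > 0 → strictly INCREASING

Monotonically increasing


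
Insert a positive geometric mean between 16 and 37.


GM = √(16×37) = √592 = 24.3311

GM = 24.3311


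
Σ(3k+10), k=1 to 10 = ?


Σ(3k+10) = 3·Σk + 10·n
= 3·55 + 10·10
= 165 + 100 = 265

Σ = 265


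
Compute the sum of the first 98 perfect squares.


n = 98
n(n+1)(2n+1)/6 = 98×99×197/6
= 1911294/6 = 318549

Σk² = 318549


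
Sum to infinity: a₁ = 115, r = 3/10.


S∞ = a₁/(1-r) = 115/(1 - 3/10)
= 115/(7/10)
= 1150/7

S∞ = 1150/7


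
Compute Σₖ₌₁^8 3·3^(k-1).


Sₙ = 3×(3^8 - 1)/(3 - 1)
= 3×(6561 - 1)/2
= 3×6560/2
= 9840

S_8 = 9840


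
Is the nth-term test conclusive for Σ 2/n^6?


lim(n→∞) 2/n^6 = 0
lim aₙ = 0 → nth-term test is INCONCLUSIVE
(Need other tests; this is actually a convergent p-series with p=6 > 1)

Inconclusive (lim aₙ = 0; need another test)


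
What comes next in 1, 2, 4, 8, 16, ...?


Pattern: powers of 2: 2ⁿ
Terms: 1, 2, 4, 8, 16
Next term = 32

Next term = 32


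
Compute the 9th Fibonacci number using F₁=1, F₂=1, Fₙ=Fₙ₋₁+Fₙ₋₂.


Fibonacci sequence: 1, 1, 2, 3, 5, 8, 13, 21, 34
F(9) = 34

F(9) = 34


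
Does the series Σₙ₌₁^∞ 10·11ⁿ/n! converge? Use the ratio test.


aₙ = 10·11^n/n!
a_{n+1}/aₙ = 11^(n+1)/(n+1)! × n!/11^n  (constant 10 cancels)
= 11/(n+1)
L = lim(n→∞) 11/(n+1) = 0
L < 1 → series CONVERGES

Converges (ratio test: L = 0 < 1)


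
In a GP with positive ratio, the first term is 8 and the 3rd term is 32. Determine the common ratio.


r^(n-1) = aₙ/a₁
r^2 = 32/8 = 4
r = 4^(1/2)
= ±2; taking r > 0 gives r = 2

r = 2


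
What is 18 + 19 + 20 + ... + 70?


Σₖ₌18^70 k = Σₖ₌₁^70 k − Σₖ₌₁^17 k
= 70·71/2 − 17·18/2
= 2485 − 153 = 2332

Σk = 2332


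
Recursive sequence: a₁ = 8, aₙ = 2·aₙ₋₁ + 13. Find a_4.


Computing step by step:
a_1 = 8
a_2 = 29
a_3 = 71
a_4 = 155


a_4 = 155


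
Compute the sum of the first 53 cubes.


n(n+1)/2 = 53×54/2 = 1431
Σk³ = 1431² = 2047761

Σk³ = 2047761


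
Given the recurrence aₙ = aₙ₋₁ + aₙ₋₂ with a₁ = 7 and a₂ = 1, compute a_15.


Computing iteratively: 7, 1, 8, 9, 17, 26, 43, 69, 112, 181, 293, 474, ...
a_15 = 2008

a_15 = 2008


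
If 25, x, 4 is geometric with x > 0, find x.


GM = √(25×4) = √100 = 10

GM = 10


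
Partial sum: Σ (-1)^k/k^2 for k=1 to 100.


S = -1 + 1/4 - 1/9 + 1/16 - 1/25 + 1/36 - 1/49 + 1/64 ± ...
= -0.8224
(Full series converges to -π²/12 ≈ -0.8225)

S_100 = -0.8224


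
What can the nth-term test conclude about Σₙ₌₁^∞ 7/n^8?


lim(n→∞) 7/n^8 = 0
lim aₙ = 0 → nth-term test is INCONCLUSIVE
(Need other tests; this is actually a convergent p-series with p=8 > 1)

Inconclusive (lim aₙ = 0; need another test)


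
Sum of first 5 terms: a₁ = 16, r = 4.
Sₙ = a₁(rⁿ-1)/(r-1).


Sₙ = 16×(4^5 - 1)/(4 - 1)
= 16×(1024 - 1)/3
= 16×1023/3
= 5456

S_5 = 5456


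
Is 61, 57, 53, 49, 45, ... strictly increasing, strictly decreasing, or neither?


Differences: -4, -4, -4, -4
All differences < 0 → strictly DECREASING

Monotonically decreasing


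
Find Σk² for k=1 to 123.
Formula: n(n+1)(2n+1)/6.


n = 123
n(n+1)(2n+1)/6 = 123×124×247/6
= 3767244/6 = 627874

Σk² = 627874


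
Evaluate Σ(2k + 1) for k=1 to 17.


Σ(2k+1) = 2·Σk + 1·n
= 2·153 + 1·17
= 306 + 17 = 323

Σ = 323


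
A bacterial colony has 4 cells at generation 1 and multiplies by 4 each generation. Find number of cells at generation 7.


aₙ = a₁·r^(n-1)
= 4×4^6
= 4×4096
= 16384

a_7 = 16384


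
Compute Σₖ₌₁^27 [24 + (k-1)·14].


aₙ = 24 + (27-1)×14 = 388
Sₙ = n(a₁+aₙ)/2 = 27×(24+388)/2
= 27×412/2 = 5562

S_27 = 5562


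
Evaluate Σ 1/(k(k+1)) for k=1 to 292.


1/(k(k+1)) = 1/k - 1/(k+1) (partial fractions)
Telescoping: Σ = 1 - 1/293 = 292/293

Sum = 292/293


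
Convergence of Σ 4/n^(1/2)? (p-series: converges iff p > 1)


p-series test: Σ c/n^p converges if p > 1, diverges if p ≤ 1 (constant c > 0 doesn't affect convergence).
p = 1/2
1/2 ≤ 1 → DIVERGES

Diverges (p = 1/2 ≤ 1)


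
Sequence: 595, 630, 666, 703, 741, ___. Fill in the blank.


Pattern: triangular numbers: n(n+1)/2
Terms: 595, 630, 666, 703, 741
Next term = 780

Next term = 780


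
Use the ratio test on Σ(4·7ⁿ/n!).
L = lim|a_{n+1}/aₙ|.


aₙ = 4·7^n/n!
a_{n+1}/aₙ = 7^(n+1)/(n+1)! × n!/7^n  (constant 4 cancels)
= 7/(n+1)
L = lim(n→∞) 7/(n+1) = 0
L < 1 → series CONVERGES

Converges (ratio test: L = 0 < 1)


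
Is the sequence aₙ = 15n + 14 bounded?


aₙ = 15n + 14 → as n→∞, aₙ→∞
No finite upper bound exists
The sequence is UNBOUNDED

Unbounded (aₙ → ∞ as n → ∞)


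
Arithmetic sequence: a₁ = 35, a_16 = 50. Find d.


d = (aₙ - a₁)/(n-1)
= (50 - 35)/(16-1)
= 15/15 = 1

d = 1


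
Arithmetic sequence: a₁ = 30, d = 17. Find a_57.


aₙ = a₁ + (n-1)d
= 30 + (57-1)×17
= 30 + 952
= 982

a_57 = 982


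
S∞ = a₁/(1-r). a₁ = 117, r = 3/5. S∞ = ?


S∞ = a₁/(1-r) = 117/(1 - 3/5)
= 117/(2/5)
= 585/2

S∞ = 585/2


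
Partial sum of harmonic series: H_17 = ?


H_17 = 1/1 + 1/2 + 1/3 + ... + 1/17
= 42142223/12252240
≈ 3.4396

H_17 = 42142223/12252240 ≈ 3.4396


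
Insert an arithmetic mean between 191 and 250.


AM = (191 + 250)/2 = 441/2 = 220.5

AM = 220.5


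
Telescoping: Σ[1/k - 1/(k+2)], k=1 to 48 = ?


Telescoping with gap 2: two head and two tail terms survive.
= (1 + 1/2) - (1/49 + 1/50)
= 3/2 - 1/49 - 1/50 = 1788/1225

Sum = 1788/1225


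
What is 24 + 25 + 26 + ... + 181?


Σₖ₌24^181 k = Σₖ₌₁^181 k − Σₖ₌₁^23 k
= 181·182/2 − 23·24/2
= 16471 − 276 = 16195

Σk = 16195


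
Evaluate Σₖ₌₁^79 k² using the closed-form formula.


n = 79
n(n+1)(2n+1)/6 = 79×80×159/6
= 1004880/6 = 167480

Σk² = 167480


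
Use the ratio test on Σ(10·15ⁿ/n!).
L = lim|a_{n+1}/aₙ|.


aₙ = 10·15^n/n!
a_{n+1}/aₙ = 15^(n+1)/(n+1)! × n!/15^n  (constant 10 cancels)
= 15/(n+1)
L = lim(n→∞) 15/(n+1) = 0
L < 1 → series CONVERGES

Converges (ratio test: L = 0 < 1)


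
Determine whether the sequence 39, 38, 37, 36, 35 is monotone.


Differences: -1, -1, -1, -1
All differences < 0 → strictly DECREASING

Monotonically decreasing


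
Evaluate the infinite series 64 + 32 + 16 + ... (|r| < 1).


S∞ = a₁/(1-r) = 64/(1 - 1/2)
= 64/(1/2)
= 128

S∞ = 128


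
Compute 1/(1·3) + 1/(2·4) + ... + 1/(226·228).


1/(k(k+2)) = (1/2)·(1/k - 1/(k+2)) (partial fractions)
Telescoping: Σ = (1/2)·(1 + 1/2 - 1/227 - 1/228) = 77179/103512

Sum = 77179/103512


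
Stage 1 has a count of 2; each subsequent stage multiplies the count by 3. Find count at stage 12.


aₙ = a₁·r^(n-1)
= 2×3^11
= 2×177147
= 354294

a_12 = 354294


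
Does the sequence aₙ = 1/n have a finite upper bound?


a₁ = 1, a₂ = 1/2, a₃ = 1/3, ...
0 < aₙ ≤ 1 for all n ≥ 1
Lower bound: 0, Upper bound: 1
The sequence IS bounded

Bounded (0 < aₙ ≤ 1)


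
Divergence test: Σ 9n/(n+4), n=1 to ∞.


lim(n→∞) 9n/(n+4) = 9/1 = 9  (divide numerator and denominator by n)
lim aₙ = 9 ≠ 0 → series DIVERGES

Diverges (lim aₙ = 9 ≠ 0)


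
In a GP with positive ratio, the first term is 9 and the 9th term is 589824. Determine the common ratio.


r^(n-1) = aₙ/a₁
r^8 = 589824/9 = 65536
r = 65536^(1/8)
= ±4; taking r > 0 gives r = 4

r = 4


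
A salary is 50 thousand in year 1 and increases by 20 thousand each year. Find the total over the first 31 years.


aₙ = 50 + (31-1)×20 = 650
Sₙ = n(a₁+aₙ)/2 = 31×(50+650)/2
= 31×700/2 = 10850

S_31 = 10850


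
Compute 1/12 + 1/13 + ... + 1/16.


Σₖ₌12^16 1/k = 1/12 + 1/13 + 1/14 + 1/15 + 1/16
= 2627/7280
≈ 0.3609

Sum = 2627/7280 ≈ 0.3609


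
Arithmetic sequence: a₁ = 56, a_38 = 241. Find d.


d = (aₙ - a₁)/(n-1)
= (241 - 56)/(38-1)
= 185/37 = 5

d = 5


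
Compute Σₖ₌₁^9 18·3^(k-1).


Sₙ = 18×(3^9 - 1)/(3 - 1)
= 18×(19683 - 1)/2
= 18×19682/2
= 177138

S_9 = 177138


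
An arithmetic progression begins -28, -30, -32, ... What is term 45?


aₙ = a₁ + (n-1)d
= -28 + (45-1)×-2
= -28 - 88
= -116

a_45 = -116


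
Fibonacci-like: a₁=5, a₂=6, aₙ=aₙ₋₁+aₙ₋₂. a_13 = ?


Computing iteratively: 5, 6, 11, 17, 28, 45, 73, 118, 191, 309, 500, 809, ...
a_13 = 1309

a_13 = 1309


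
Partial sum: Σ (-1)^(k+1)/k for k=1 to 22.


S = 1 - 1/2 + 1/3 - 1/4 + 1/5 - 1/6 + 1/7 - 1/8 ± ...
= 0.6709
(Full series converges to +ln(2) ≈ +0.6931)

S_22 = 0.6709


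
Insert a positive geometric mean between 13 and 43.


GM = √(13×43) = √559 = 23.6432

GM = 23.6432


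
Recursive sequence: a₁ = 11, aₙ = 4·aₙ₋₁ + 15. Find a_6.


Computing step by step:
a_1 = 11
a_2 = 59
a_3 = 251
a_4 = 1019
a_5 = 4091
a_6 = 16379


a_6 = 16379


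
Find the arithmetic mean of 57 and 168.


AM = (57 + 168)/2 = 225/2 = 112.5

AM = 112.5


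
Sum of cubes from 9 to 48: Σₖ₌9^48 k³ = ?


Σₖ₌9^48 k³ = [48·49/2]² − [8·9/2]²
= 1382976 − 1296 = 1381680

Σk³ = 1381680


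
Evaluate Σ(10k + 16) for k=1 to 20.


Σ(10k+16) = 10·Σk + 16·n
= 10·210 + 16·20
= 2100 + 320 = 2420

Σ = 2420


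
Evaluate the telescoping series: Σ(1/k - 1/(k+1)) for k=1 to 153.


Telescoping: adjacent terms cancel.
= 1/1 - 1/154
= 1 - 1/154 = 153/154

Sum = 153/154


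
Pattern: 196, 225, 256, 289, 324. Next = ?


Pattern: perfect squares: n²
Terms: 196, 225, 256, 289, 324
Next term = 361

Next term = 361


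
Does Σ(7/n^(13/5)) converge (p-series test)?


p-series test: Σ c/n^p converges if p > 1, diverges if p ≤ 1 (constant c > 0 doesn't affect convergence).
p = 13/5
13/5 > 1 → CONVERGES

Converges (p = 13/5 > 1)


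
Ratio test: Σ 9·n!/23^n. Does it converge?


aₙ = 9·n!/23^n
a_{n+1}/aₙ = (n+1)!/23^(n+1) × 23^n/n!  (constant 9 cancels)
= (n+1)/23
L = lim(n→∞) (n+1)/23 = ∞
L > 1 → series DIVERGES

Diverges (ratio test: L = ∞ > 1)


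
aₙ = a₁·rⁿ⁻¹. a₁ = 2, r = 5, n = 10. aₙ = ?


aₙ = a₁·r^(n-1)
= 2×5^9
= 2×1953125
= 3906250

a_10 = 3906250


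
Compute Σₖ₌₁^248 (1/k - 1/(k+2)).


Telescoping with gap 2: two head and two tail terms survive.
= (1 + 1/2) - (1/249 + 1/250)
= 3/2 - 1/249 - 1/250 = 46438/31125

Sum = 46438/31125


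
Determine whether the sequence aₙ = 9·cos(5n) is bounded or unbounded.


For all n, -1 ≤ cos(5n) ≤ 1, so -9 ≤ 9·cos(5n) ≤ 9
Lower bound: -9, Upper bound: 9
The sequence IS bounded

Bounded (-9 ≤ aₙ ≤ 9)


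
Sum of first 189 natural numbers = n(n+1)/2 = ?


n(n+1)/2 = 189×190/2 = 35910/2 = 17955

Σk = 17955


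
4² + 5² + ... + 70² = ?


Σₖ₌4^70 k² = Σₖ₌₁^70 k² − Σₖ₌₁^3 k²
= 70·71·141/6 − 3·4·7/6
= 116795 − 14 = 116781

Σk² = 116781


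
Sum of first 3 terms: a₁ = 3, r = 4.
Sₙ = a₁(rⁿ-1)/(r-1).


Sₙ = 3×(4^3 - 1)/(4 - 1)
= 3×(64 - 1)/3
= 3×63/3
= 63

S_3 = 63


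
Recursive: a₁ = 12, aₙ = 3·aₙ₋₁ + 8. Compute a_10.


Computing step by step:
a_1 = 12
a_2 = 44
a_3 = 140
a_4 = 428
a_5 = 1292
a_6 = 3884
a_7 = 11660
a_8 = 34988
a_9 = 104972
a_10 = 314924


a_10 = 314924


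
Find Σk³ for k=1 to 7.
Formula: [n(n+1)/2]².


n(n+1)/2 = 7×8/2 = 28
Σk³ = 28² = 784

Σk³ = 784


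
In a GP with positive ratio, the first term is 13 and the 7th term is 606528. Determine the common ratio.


r^(n-1) = aₙ/a₁
r^6 = 606528/13 = 46656
r = 46656^(1/6)
= ±6; taking r > 0 gives r = 6

r = 6


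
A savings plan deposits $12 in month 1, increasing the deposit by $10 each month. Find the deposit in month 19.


aₙ = a₁ + (n-1)d
= 12 + (19-1)×10
= 12 + 180
= 192

a_19 = 192


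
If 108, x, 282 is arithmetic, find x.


AM = (108 + 282)/2 = 390/2 = 195

AM = 195


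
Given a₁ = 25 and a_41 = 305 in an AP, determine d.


d = (aₙ - a₁)/(n-1)
= (305 - 25)/(41-1)
= 280/40 = 7

d = 7


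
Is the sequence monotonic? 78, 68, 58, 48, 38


Differences: -10, -10, -10, -10
All differences < 0 → strictly DECREASING

Monotonically decreasing


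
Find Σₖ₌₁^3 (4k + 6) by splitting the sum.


Σ(4k+6) = 4·Σk + 6·n
= 4·6 + 6·3
= 24 + 18 = 42

Σ = 42


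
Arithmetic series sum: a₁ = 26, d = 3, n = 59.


aₙ = 26 + (59-1)×3 = 200
Sₙ = n(a₁+aₙ)/2 = 59×(26+200)/2
= 59×226/2 = 6667

S_59 = 6667


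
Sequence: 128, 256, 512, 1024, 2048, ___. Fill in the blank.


Pattern: powers of 2: 2ⁿ
Terms: 128, 256, 512, 1024, 2048
Next term = 4096

Next term = 4096


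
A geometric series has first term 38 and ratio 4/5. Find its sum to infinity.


S∞ = a₁/(1-r) = 38/(1 - 4/5)
= 38/(1/5)
= 190

S∞ = 190


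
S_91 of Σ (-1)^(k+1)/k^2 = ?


S = 1 - 1/4 + 1/9 - 1/16 + 1/25 - 1/36 + 1/49 - 1/64 ± ...
= 0.8225
(Full series converges to +π²/12 ≈ +0.8225)

S_91 = 0.8225


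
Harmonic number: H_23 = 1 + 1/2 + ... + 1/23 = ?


H_23 = 1/1 + 1/2 + 1/3 + ... + 1/23
= 444316699/118982864
≈ 3.7343

H_23 = 444316699/118982864 ≈ 3.7343


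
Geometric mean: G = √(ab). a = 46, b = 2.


GM = √(46×2) = √92 = 9.5917

GM = 9.5917


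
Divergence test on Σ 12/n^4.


lim(n→∞) 12/n^4 = 0
lim aₙ = 0 → nth-term test is INCONCLUSIVE
(Need other tests; this is actually a convergent p-series with p=4 > 1)

Inconclusive (lim aₙ = 0; need another test)


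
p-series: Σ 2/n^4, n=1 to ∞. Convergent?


p-series test: Σ c/n^p converges if p > 1, diverges if p ≤ 1 (constant c > 0 doesn't affect convergence).
p = 4
4 > 1 → CONVERGES

Converges (p = 4 > 1)


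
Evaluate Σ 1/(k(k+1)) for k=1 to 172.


1/(k(k+1)) = 1/k - 1/(k+1) (partial fractions)
Telescoping: Σ = 1 - 1/173 = 172/173

Sum = 172/173


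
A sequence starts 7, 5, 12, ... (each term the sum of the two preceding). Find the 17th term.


Computing iteratively: 7, 5, 12, 17, 29, 46, 75, 121, 196, 317, 513, 830, ...
a_17 = 9205

a_17 = 9205


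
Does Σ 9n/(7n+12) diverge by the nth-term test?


lim(n→∞) 9n/(7n+12) = 9/7 = 9/7  (divide numerator and denominator by n)
lim aₙ = 9/7 ≠ 0 → series DIVERGES

Diverges (lim aₙ = 9/7 ≠ 0)


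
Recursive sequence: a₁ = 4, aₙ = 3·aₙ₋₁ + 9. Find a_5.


Computing step by step:
a_1 = 4
a_2 = 21
a_3 = 72
a_4 = 225
a_5 = 684


a_5 = 684


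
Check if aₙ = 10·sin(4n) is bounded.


For all n, -1 ≤ sin(4n) ≤ 1, so -10 ≤ 10·sin(4n) ≤ 10
Lower bound: -10, Upper bound: 10
The sequence IS bounded

Bounded (-10 ≤ aₙ ≤ 10)


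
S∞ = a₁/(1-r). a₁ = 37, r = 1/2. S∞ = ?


S∞ = a₁/(1-r) = 37/(1 - 1/2)
= 37/(1/2)
= 74

S∞ = 74


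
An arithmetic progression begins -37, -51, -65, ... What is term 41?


aₙ = a₁ + (n-1)d
= -37 + (41-1)×-14
= -37 - 560
= -597

a_41 = -597


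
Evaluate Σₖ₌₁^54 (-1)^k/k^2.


S = -1 + 1/4 - 1/9 + 1/16 - 1/25 + 1/36 - 1/49 + 1/64 ± ...
= -0.8223
(Full series converges to -π²/12 ≈ -0.8225)

S_54 = -0.8223


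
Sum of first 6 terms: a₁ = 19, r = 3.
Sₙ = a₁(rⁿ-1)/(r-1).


Sₙ = 19×(3^6 - 1)/(3 - 1)
= 19×(729 - 1)/2
= 19×728/2
= 6916

S_6 = 6916


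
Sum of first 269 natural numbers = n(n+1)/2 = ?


n(n+1)/2 = 269×270/2 = 72630/2 = 36315

Σk = 36315


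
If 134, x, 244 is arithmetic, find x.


AM = (134 + 244)/2 = 378/2 = 189

AM = 189


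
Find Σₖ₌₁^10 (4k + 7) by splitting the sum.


Σ(4k+7) = 4·Σk + 7·n
= 4·55 + 7·10
= 220 + 70 = 290

Σ = 290


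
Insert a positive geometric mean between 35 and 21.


GM = √(35×21) = √735 = 27.1109

GM = 27.1109


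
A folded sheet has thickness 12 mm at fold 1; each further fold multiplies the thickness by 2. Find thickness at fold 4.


aₙ = a₁·r^(n-1)
= 12×2^3
= 12×8
= 96

a_4 = 96


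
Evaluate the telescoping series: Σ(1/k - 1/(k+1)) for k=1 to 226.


Telescoping: adjacent terms cancel.
= 1/1 - 1/227
= 1 - 1/227 = 226/227

Sum = 226/227


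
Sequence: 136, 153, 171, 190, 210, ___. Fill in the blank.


Pattern: triangular numbers: n(n+1)/2
Terms: 136, 153, 171, 190, 210
Next term = 231

Next term = 231


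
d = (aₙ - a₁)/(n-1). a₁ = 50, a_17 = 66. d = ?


d = (aₙ - a₁)/(n-1)
= (66 - 50)/(17-1)
= 16/16 = 1

d = 1


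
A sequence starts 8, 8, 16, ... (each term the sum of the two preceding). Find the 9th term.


Computing iteratively: 8, 8, 16, 24, 40, 64, 104, 168, 272
a_9 = 272

a_9 = 272


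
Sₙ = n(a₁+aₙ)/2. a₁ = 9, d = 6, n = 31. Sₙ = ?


aₙ = 9 + (31-1)×6 = 189
Sₙ = n(a₁+aₙ)/2 = 31×(9+189)/2
= 31×198/2 = 3069

S_31 = 3069


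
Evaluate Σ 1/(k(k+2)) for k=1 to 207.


1/(k(k+2)) = (1/2)·(1/k - 1/(k+2)) (partial fractions)
Telescoping: Σ = (1/2)·(1 + 1/2 - 1/208 - 1/209) = 64791/86944

Sum = 64791/86944


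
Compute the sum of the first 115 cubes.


n(n+1)/2 = 115×116/2 = 6670
Σk³ = 6670² = 44488900

Σk³ = 44488900


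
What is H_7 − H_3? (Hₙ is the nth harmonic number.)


Σₖ₌4^7 1/k = 1/4 + 1/5 + 1/6 + 1/7
= 319/420
≈ 0.7595

Sum = 319/420 ≈ 0.7595


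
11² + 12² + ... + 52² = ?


Σₖ₌11^52 k² = Σₖ₌₁^52 k² − Σₖ₌₁^10 k²
= 52·53·105/6 − 10·11·21/6
= 48230 − 385 = 47845

Σk² = 47845


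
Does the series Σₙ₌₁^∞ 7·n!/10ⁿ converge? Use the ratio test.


aₙ = 7·n!/10^n
a_{n+1}/aₙ = (n+1)!/10^(n+1) × 10^n/n!  (constant 7 cancels)
= (n+1)/10
L = lim(n→∞) (n+1)/10 = ∞
L > 1 → series DIVERGES

Diverges (ratio test: L = ∞ > 1)


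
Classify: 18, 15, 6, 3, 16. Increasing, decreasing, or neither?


Differences: -3, -9, -3, 13
Difference at position 4 is +13 (> 0) but position 1 is -3 (< 0) — sequence both rises and falls
→ NOT monotonic

Not monotonic


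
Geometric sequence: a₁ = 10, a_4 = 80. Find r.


r^(n-1) = aₙ/a₁
r^3 = 80/10 = 8
r = 8^(1/3)
= 2

r = 2


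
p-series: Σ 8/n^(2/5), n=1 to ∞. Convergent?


p-series test: Σ c/n^p converges if p > 1, diverges if p ≤ 1 (constant c > 0 doesn't affect convergence).
p = 2/5
2/5 ≤ 1 → DIVERGES

Diverges (p = 2/5 ≤ 1)


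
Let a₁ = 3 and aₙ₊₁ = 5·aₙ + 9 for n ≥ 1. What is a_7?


Computing step by step:
a_1 = 3
a_2 = 24
a_3 = 129
a_4 = 654
a_5 = 3279
a_6 = 16404
a_7 = 82029


a_7 = 82029


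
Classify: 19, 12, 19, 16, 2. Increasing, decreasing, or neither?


Differences: -7, 7, -3, -14
Difference at position 2 is +7 (> 0) but position 1 is -7 (< 0) — sequence both rises and falls
→ NOT monotonic

Not monotonic


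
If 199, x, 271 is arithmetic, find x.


AM = (199 + 271)/2 = 470/2 = 235

AM = 235


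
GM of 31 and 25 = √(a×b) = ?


GM = √(31×25) = √775 = 27.8388

GM = 27.8388


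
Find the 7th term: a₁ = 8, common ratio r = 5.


aₙ = a₁·r^(n-1)
= 8×5^6
= 8×15625
= 125000

a_7 = 125000


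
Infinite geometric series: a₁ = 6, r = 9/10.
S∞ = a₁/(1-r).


S∞ = a₁/(1-r) = 6/(1 - 9/10)
= 6/(1/10)
= 60

S∞ = 60


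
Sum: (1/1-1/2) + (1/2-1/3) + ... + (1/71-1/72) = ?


Telescoping: adjacent terms cancel.
= 1/1 - 1/72
= 1 - 1/72 = 71/72

Sum = 71/72


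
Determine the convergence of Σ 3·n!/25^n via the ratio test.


aₙ = 3·n!/25^n
a_{n+1}/aₙ = (n+1)!/25^(n+1) × 25^n/n!  (constant 3 cancels)
= (n+1)/25
L = lim(n→∞) (n+1)/25 = ∞
L > 1 → series DIVERGES

Diverges (ratio test: L = ∞ > 1)


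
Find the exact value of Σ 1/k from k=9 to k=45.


Σₖ₌9^45 1/k = 1/9 + 1/10 + 1/11 + ... + 1/45
= 15797506267624526569/9419588158802421600
≈ 1.6771

Sum = 15797506267624526569/9419588158802421600 ≈ 1.6771


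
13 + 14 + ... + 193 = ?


Σₖ₌13^193 k = Σₖ₌₁^193 k − Σₖ₌₁^12 k
= 193·194/2 − 12·13/2
= 18721 − 78 = 18643

Σk = 18643


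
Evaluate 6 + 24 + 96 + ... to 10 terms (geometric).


Sₙ = 6×(4^10 - 1)/(4 - 1)
= 6×(1048576 - 1)/3
= 6×1048575/3
= 2097150

S_10 = 2097150


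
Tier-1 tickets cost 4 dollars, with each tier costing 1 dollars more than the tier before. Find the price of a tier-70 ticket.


aₙ = a₁ + (n-1)d
= 4 + (70-1)×1
= 4 + 69
= 73

a_70 = 73


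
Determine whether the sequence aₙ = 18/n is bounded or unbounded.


a₁ = 18, a₂ = 18/2, a₃ = 18/3, ...
0 < aₙ ≤ 18 for all n ≥ 1
Lower bound: 0, Upper bound: 18
The sequence IS bounded

Bounded (0 < aₙ ≤ 18)


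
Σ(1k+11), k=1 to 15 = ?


Σ(1k+11) = 1·Σk + 11·n
= 1·120 + 11·15
= 120 + 165 = 285

Σ = 285


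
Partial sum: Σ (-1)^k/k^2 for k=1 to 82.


S = -1 + 1/4 - 1/9 + 1/16 - 1/25 + 1/36 - 1/49 + 1/64 ± ...
= -0.8224
(Full series converges to -π²/12 ≈ -0.8225)

S_82 = -0.8224


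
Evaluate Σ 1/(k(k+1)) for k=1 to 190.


1/(k(k+1)) = 1/k - 1/(k+1) (partial fractions)
Telescoping: Σ = 1 - 1/191 = 190/191

Sum = 190/191


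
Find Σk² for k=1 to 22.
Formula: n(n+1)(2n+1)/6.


n = 22
n(n+1)(2n+1)/6 = 22×23×45/6
= 22770/6 = 3795

Σk² = 3795


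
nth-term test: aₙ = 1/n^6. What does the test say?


lim(n→∞) 1/n^6 = 0
lim aₙ = 0 → nth-term test is INCONCLUSIVE
(Need other tests; this is actually a convergent p-series with p=6 > 1)

Inconclusive (lim aₙ = 0; need another test)


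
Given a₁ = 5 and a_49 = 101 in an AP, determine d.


d = (aₙ - a₁)/(n-1)
= (101 - 5)/(49-1)
= 96/48 = 2

d = 2


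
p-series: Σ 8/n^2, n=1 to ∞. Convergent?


p-series test: Σ c/n^p converges if p > 1, diverges if p ≤ 1 (constant c > 0 doesn't affect convergence).
p = 2
2 > 1 → CONVERGES

Converges (p = 2 > 1)


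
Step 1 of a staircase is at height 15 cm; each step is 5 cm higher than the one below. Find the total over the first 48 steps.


aₙ = 15 + (48-1)×5 = 250
Sₙ = n(a₁+aₙ)/2 = 48×(15+250)/2
= 48×265/2 = 6360

S_48 = 6360


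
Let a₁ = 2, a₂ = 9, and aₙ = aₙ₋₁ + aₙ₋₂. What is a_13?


Computing iteratively: 2, 9, 11, 20, 31, 51, 82, 133, 215, 348, 563, 911, ...
a_13 = 1474

a_13 = 1474


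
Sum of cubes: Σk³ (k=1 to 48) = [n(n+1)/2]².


n(n+1)/2 = 48×49/2 = 1176
Σk³ = 1176² = 1382976

Σk³ = 1382976


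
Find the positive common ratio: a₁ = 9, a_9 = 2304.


r^(n-1) = aₙ/a₁
r^8 = 2304/9 = 256
r = 256^(1/8)
= ±2; taking r > 0 gives r = 2

r = 2


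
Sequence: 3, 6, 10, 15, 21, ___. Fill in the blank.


Pattern: triangular numbers: n(n+1)/2
Terms: 3, 6, 10, 15, 21
Next term = 28

Next term = 28


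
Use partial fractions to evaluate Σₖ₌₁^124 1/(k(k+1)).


1/(k(k+1)) = 1/k - 1/(k+1) (partial fractions)
Telescoping: Σ = 1 - 1/125 = 124/125

Sum = 124/125


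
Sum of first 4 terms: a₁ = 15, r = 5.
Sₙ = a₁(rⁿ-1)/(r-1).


Sₙ = 15×(5^4 - 1)/(5 - 1)
= 15×(625 - 1)/4
= 15×624/4
= 2340

S_4 = 2340


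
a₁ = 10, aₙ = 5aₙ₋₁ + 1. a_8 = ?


Computing step by step:
a_1 = 10
a_2 = 51
a_3 = 256
a_4 = 1281
a_5 = 6406
a_6 = 32031
a_7 = 160156
a_8 = 800781


a_8 = 800781
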